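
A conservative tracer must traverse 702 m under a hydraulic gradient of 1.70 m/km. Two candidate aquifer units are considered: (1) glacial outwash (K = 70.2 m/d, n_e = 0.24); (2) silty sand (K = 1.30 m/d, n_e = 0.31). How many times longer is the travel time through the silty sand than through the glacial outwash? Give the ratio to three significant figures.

69.8

Unit 1 (glacial outwash): v = 70.2×0.0017/0.24 = 0.4973 m/d, t = 702/0.4973 = 1412 d
Unit 2 (silty sand): v = 1.30×0.0017/0.31 = 0.007129 m/d, t = 702/0.007129 = 98470 d
t(silty sand) / t(glacial outwash) = 98470/1412 = 69.8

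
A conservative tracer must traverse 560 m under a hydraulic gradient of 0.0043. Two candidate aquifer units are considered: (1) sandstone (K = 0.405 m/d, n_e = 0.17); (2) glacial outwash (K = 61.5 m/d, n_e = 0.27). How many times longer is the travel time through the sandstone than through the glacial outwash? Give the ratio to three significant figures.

Unit 1 (sandstone): v = 0.405×0.0043/0.17 = 0.01024 m/d, t = 560/0.01024 = 54670 d
Unit 2 (glacial outwash): v = 61.5×0.0043/0.27 = 0.9794 m/d, t = 560/0.9794 = 571.8 d
t(sandstone) / t(glacial outwash) = 54670/571.8 = 95.6

95.6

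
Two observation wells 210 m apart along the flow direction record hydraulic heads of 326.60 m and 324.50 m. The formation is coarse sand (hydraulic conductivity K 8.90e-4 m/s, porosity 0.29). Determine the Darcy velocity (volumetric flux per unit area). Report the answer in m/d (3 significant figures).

0.769 m/d

Hydraulic gradient i = (326.60 − 324.50) / 210 = 2.10 / 210 = 0.01000
K = 8.90e-4 m/s × 86400 s/d = 76.90 m/d
Specific discharge q = 76.90 × 0.01000 = 0.7690 m/d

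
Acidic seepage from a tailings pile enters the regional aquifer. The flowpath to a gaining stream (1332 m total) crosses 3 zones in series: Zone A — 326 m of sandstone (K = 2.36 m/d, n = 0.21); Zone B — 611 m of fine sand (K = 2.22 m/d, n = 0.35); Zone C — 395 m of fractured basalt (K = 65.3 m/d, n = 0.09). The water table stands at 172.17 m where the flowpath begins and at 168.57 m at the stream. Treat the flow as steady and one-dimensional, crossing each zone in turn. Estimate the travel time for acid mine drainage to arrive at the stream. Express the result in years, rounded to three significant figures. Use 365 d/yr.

101 years

Total head drop ΔH = 172.17 − 168.57 = 3.60 m
Steady 1-D flow in series ⇒ the Darcy flux q is identical in every zone and the zone head losses add (resistances L/K in series).
Σ(L/K) = 326/2.36 + 611/2.22 + 395/65.3 = 138.1 + 275.2 + 6.049 = 419.4 d
q = ΔH / Σ(L/K) = 3.60 / 419.4 = 0.008583 m/d (same in every zone)
Zone A: v = q/n = 0.008583/0.21 = 0.04087 m/d → t_A = 326/0.04087 = 7976 d
Zone B: v = q/n = 0.008583/0.35 = 0.02452 m/d → t_B = 611/0.02452 = 24910 d
Zone C: v = q/n = 0.008583/0.09 = 0.09537 m/d → t_C = 395/0.09537 = 4142 d
Total t = 7976 + 24910 + 4142 = 37030 d
   = 37030 / 365 = 101 yr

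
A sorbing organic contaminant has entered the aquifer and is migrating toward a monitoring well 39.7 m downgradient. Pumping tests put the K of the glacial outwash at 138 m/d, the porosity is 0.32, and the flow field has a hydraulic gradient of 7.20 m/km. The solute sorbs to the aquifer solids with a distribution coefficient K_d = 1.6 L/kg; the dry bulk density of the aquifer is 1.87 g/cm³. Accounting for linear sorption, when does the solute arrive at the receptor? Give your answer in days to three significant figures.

132 days

Specific discharge q = 138 × 0.0072 = 0.9936 m/d
Average linear velocity = 0.9936 / 0.32 = 3.105 m/d
Retardation R = 1 + ρ_b·K_d/n = 1 + 1.87×1.6/0.32 = 10.35
Contaminant velocity v_c = v/R = 3.105/10.35 = 0.3000 m/d
t = L/v_c = 39.7/0.3000 = 132.3 d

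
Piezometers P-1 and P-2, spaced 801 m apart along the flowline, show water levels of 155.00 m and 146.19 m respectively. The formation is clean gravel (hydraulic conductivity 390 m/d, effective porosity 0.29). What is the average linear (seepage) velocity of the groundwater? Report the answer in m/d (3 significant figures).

Hydraulic gradient i = (155.00 − 146.19) / 801 = 8.81 / 801 = 0.01100
Darcy flux q = K·i = 390 × 0.01100 = 4.290 m/d
Seepage velocity v = q / n = 4.290 / 0.29 = 14.79 m/d

14.8 m/d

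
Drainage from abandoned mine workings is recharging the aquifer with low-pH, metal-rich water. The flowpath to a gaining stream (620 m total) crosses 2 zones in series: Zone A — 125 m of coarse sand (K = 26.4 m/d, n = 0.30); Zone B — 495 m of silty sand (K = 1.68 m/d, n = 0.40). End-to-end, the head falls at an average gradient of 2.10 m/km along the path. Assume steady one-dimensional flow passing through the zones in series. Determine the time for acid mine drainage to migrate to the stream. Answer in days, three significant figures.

For zones in series the flux q is common to all zones; the equivalent conductivity is the harmonic (thickness-weighted) mean, K_eq = L_total / Σ(L_j/K_j).
Σ(L/K) = 125/26.4 + 495/1.68 = 4.735 + 294.6 = 299.4 d
K_eq = L_total / Σ(L/K) = 620 / 299.4 = 2.071 m/d
q = K_eq · i = 2.071 × 0.0021 = 0.004349 m/d (same in every zone)
Zone A: v = q/n = 0.004349/0.30 = 0.01450 m/d → t_A = 125/0.01450 = 8623 d
Zone B: v = q/n = 0.004349/0.40 = 0.01087 m/d → t_B = 495/0.01087 = 45530 d
Total t = 8623 + 45530 = 54150 d

54200 days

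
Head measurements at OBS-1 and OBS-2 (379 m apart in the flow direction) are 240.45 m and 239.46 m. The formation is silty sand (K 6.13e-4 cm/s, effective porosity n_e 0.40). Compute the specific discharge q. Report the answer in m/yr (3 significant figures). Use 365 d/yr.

Hydraulic gradient i = (240.45 − 239.46) / 379 = 0.99 / 379 = 0.002612
K = 6.13e-4 cm/s × 864 = 0.5296 m/d
q = Ki = 0.5296 × 0.002612 = 0.001383 m/d
   = 0.001383 × 365 = 0.505 m/yr

0.505 m/yr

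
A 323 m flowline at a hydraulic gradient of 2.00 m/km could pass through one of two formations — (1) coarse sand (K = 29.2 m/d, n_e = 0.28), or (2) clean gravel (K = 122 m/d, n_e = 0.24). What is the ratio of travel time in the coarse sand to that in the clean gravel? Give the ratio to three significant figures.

Unit 1 (coarse sand): v = 29.2×0.0020/0.28 = 0.2086 m/d, t = 323/0.2086 = 1549 d
Unit 2 (clean gravel): v = 122×0.0020/0.24 = 1.017 m/d, t = 323/1.017 = 317.7 d
t(coarse sand) / t(clean gravel) = 1549/317.7 = 4.87

4.87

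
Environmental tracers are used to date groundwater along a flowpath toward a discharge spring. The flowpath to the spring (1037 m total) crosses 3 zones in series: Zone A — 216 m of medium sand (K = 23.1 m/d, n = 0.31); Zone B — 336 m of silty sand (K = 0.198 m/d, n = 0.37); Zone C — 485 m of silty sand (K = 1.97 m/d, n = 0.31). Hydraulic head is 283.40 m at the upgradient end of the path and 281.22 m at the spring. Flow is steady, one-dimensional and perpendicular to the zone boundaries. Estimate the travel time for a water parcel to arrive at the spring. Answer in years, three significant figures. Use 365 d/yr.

838 years

Total head drop ΔH = 283.40 − 281.22 = 2.18 m
Continuity: the same q passes through each zone, so ΔH = q·Σ(L_j/K_j) — the zones act as resistances in series.
Σ(L/K) = 216/23.1 + 336/0.198 + 485/1.97 = 9.351 + 1697 + 246.2 = 1953 d
q = ΔH / Σ(L/K) = 2.18 / 1953 = 0.001117 m/d (same in every zone)
Zone A: v = q/n = 0.001117/0.31 = 0.003602 m/d → t_A = 216/0.003602 = 59970 d
Zone B: v = q/n = 0.001117/0.37 = 0.003018 m/d → t_B = 336/0.003018 = 111300 d
Zone C: v = q/n = 0.001117/0.31 = 0.003602 m/d → t_C = 485/0.003602 = 134700 d
Total t = 59970 + 111300 + 134700 = 306000 d
   = 306000 / 365 = 838 yr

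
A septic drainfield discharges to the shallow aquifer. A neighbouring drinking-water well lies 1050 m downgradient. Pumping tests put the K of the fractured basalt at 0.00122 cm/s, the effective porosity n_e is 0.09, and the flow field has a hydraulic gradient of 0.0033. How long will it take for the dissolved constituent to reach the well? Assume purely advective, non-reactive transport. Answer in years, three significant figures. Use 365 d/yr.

74.4 years

K = 0.00122 cm/s × 864 = 1.054 m/d
Specific discharge q = 1.054 × 0.0033 = 0.003478 m/d
v_s = q/n_e = 0.003478/0.09 = 0.03865 m/d
t = L / v = 1050 / 0.03865 = 27170 d
   = 27170 / 365 = 74.4 yr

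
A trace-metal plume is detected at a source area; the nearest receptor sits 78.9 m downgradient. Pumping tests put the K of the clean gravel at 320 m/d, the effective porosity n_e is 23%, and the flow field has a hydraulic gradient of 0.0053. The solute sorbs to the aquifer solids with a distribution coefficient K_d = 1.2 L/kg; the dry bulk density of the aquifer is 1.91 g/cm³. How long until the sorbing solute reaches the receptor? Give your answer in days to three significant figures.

117 days

Darcy flux q = K·i = 320 × 0.0053 = 1.696 m/d
v = Ki/n = 320·0.0053/0.23 = 7.374 m/d
Retardation R = 1 + ρ_b·K_d/n = 1 + 1.91×1.2/0.23 = 10.97
Contaminant velocity v_c = v/R = 7.374/10.97 = 0.6725 m/d
t = L/v_c = 78.9/0.6725 = 117.3 d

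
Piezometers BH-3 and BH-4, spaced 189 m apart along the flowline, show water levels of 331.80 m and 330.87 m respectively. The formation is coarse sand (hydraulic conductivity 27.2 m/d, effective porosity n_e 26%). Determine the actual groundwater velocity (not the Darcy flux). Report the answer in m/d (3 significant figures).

Hydraulic gradient i = (331.80 − 330.87) / 189 = 0.93 / 189 = 0.004921
q = Ki = 27.2 × 0.004921 = 0.1338 m/d
v_s = q/n_e = 0.1338/0.26 = 0.5148 m/d

0.515 m/d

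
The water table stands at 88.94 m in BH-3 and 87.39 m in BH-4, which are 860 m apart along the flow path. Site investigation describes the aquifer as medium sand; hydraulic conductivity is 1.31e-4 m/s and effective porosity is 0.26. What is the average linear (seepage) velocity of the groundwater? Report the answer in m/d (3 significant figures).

Hydraulic gradient i = (88.94 − 87.39) / 860 = 1.55 / 860 = 0.001802
K = 1.31e-4 m/s × 86400 s/d = 11.32 m/d
Darcy flux q = K·i = 11.32 × 0.001802 = 0.02040 m/d
v = Ki/n = 11.32·0.001802/0.26 = 0.07846 m/d

0.0785 m/d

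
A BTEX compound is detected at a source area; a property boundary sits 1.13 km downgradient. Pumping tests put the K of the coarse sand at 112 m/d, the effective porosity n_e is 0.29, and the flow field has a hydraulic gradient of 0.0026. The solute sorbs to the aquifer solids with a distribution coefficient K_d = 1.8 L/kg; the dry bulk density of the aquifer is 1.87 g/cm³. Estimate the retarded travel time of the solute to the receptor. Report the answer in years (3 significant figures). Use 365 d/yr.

Darcy flux q = K·i = 112 × 0.0026 = 0.2912 m/d
Average linear velocity = 0.2912 / 0.29 = 1.004 m/d
Retardation R = 1 + ρ_b·K_d/n = 1 + 1.87×1.8/0.29 = 12.61
Contaminant velocity v_c = v/R = 1.004/12.61 = 0.07965 m/d
L = 1.13 km = 1130 m
t = L/v_c = 1130/0.07965 = 14190 d
   = 14190/365 = 38.9 yr

38.9 years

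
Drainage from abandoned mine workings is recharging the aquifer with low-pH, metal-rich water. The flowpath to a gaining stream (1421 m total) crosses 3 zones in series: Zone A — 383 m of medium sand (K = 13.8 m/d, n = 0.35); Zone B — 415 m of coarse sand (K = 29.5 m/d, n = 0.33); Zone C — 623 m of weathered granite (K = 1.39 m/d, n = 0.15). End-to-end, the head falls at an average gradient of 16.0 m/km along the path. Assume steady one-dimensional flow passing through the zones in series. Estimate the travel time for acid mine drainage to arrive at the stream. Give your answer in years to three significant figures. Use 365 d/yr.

21.5 years

For zones in series the flux q is common to all zones; the equivalent conductivity is the harmonic (thickness-weighted) mean, K_eq = L_total / Σ(L_j/K_j).
Σ(L/K) = 383/13.8 + 415/29.5 + 623/1.39 = 27.75 + 14.07 + 448.2 = 490.0 d
K_eq = L_total / Σ(L/K) = 1421 / 490.0 = 2.900 m/d
q = K_eq · i = 2.900 × 0.016 = 0.04640 m/d (same in every zone)
Zone A: v = q/n = 0.04640/0.35 = 0.1326 m/d → t_A = 383/0.1326 = 2889 d
Zone B: v = q/n = 0.04640/0.33 = 0.1406 m/d → t_B = 415/0.1406 = 2952 d
Zone C: v = q/n = 0.04640/0.15 = 0.3093 m/d → t_C = 623/0.3093 = 2014 d
Total t = 2889 + 2952 + 2014 = 7855 d
   = 7855 / 365 = 21.5 yr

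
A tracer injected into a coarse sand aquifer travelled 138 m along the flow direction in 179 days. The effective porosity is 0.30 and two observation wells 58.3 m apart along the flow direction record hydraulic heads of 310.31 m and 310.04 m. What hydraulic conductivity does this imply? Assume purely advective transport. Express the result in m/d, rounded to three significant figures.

49.9 m/d

Hydraulic gradient i = (310.31 − 310.04) / 58.3 = 0.27 / 58.3 = 0.004631
v = L / t = 138 / 179 = 0.7709 m/d
K = v · n / i = 0.7709 × 0.30 / 0.004631 = 49.9 m/d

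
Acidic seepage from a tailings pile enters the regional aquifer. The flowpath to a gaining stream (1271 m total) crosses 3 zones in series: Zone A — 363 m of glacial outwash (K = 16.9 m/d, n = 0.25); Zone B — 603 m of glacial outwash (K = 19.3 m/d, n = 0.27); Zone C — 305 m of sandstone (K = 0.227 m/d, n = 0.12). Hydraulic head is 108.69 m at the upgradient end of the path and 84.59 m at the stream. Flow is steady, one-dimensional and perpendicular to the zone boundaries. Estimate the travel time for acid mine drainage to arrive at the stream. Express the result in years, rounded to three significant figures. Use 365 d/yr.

46.1 years

Total head drop ΔH = 108.69 − 84.59 = 24.10 m
Continuity: the same q passes through each zone, so ΔH = q·Σ(L_j/K_j) — the zones act as resistances in series.
Σ(L/K) = 363/16.9 + 603/19.3 + 305/0.227 = 21.48 + 31.24 + 1344 = 1396 d
q = ΔH / Σ(L/K) = 24.10 / 1396 = 0.01726 m/d (same in every zone)
Zone A: v = q/n = 0.01726/0.25 = 0.06904 m/d → t_A = 363/0.06904 = 5258 d
Zone B: v = q/n = 0.01726/0.27 = 0.06392 m/d → t_B = 603/0.06392 = 9433 d
Zone C: v = q/n = 0.01726/0.12 = 0.1438 m/d → t_C = 305/0.1438 = 2121 d
Total t = 5258 + 9433 + 2121 = 16810 d
   = 16810 / 365 = 46.1 yr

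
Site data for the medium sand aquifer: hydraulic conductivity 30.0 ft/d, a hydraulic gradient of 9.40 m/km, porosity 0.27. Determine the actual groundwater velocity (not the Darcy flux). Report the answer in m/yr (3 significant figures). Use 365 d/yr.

K = 30.0 ft/d × 0.3048 = 9.144 m/d
Darcy flux q = K·i = 9.144 × 0.0094 = 0.08595 m/d
Average linear velocity = 0.08595 / 0.27 = 0.3183 m/d
   = 0.3183 × 365 = 116 m/yr

116 m/yr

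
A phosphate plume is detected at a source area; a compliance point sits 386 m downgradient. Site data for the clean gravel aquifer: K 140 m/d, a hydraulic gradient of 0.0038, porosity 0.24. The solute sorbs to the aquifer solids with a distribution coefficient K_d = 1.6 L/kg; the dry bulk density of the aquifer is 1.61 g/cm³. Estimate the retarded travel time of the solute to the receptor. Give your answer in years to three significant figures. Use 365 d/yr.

Darcy flux q = K·i = 140 × 0.0038 = 0.5320 m/d
v = Ki/n = 140·0.0038/0.24 = 2.217 m/d
Retardation R = 1 + ρ_b·K_d/n = 1 + 1.61×1.6/0.24 = 11.73
Contaminant velocity v_c = v/R = 2.217/11.73 = 0.1889 m/d
t = L/v_c = 386/0.1889 = 2043 d
   = 2043/365 = 5.60 yr

5.60 years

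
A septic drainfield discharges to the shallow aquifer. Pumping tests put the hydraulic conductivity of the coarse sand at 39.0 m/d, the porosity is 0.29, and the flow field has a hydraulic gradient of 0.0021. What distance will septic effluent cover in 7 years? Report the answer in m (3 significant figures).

722 m

Darcy flux q = K·i = 39.0 × 0.0021 = 0.08190 m/d
Seepage velocity v = q / n = 0.08190 / 0.29 = 0.2824 m/d
T = 7 yr × 365 = 2555 d
L = v × T = 0.2824 × 2555 = 721.6 m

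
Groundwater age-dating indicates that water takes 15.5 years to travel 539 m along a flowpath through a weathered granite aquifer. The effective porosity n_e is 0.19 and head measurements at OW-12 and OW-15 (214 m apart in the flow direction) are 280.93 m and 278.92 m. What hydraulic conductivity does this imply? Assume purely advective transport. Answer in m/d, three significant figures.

Hydraulic gradient i = (280.93 − 278.92) / 214 = 2.01 / 214 = 0.009393
t = 15.5 years = 5658 d
v = L / t = 539 / 5658 = 0.09527 m/d
K = v · n / i = 0.09527 × 0.19 / 0.009393 = 1.93 m/d

1.93 m/d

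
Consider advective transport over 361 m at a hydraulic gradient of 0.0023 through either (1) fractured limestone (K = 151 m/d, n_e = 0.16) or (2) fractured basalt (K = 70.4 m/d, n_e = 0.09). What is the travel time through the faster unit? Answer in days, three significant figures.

166 days

Unit 1 (fractured limestone): v = 151×0.0023/0.16 = 2.171 m/d, t = 361/2.171 = 166.3 d
Unit 2 (fractured basalt): v = 70.4×0.0023/0.09 = 1.799 m/d, t = 361/1.799 = 200.7 d
Faster unit: t = 166 d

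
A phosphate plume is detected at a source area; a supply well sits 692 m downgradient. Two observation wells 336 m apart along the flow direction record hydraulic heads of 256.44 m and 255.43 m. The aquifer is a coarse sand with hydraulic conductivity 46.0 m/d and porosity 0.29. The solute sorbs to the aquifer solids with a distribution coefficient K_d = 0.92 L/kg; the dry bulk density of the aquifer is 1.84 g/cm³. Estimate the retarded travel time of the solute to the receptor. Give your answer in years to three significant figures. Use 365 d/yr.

27.2 years

Hydraulic gradient i = (256.44 − 255.43) / 336 = 1.01 / 336 = 0.003006
Specific discharge q = 46.0 × 0.003006 = 0.1383 m/d
Seepage velocity v = q / n = 0.1383 / 0.29 = 0.4768 m/d
Retardation R = 1 + ρ_b·K_d/n = 1 + 1.84×0.92/0.29 = 6.837
Contaminant velocity v_c = v/R = 0.4768/6.837 = 0.06974 m/d
t = L/v_c = 692/0.06974 = 9923 d
   = 9923/365 = 27.2 yr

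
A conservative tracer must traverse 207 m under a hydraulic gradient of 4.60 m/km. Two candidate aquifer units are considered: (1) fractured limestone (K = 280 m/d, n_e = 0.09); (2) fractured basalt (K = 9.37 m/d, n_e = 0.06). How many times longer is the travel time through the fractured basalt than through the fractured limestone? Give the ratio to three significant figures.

Unit 1 (fractured limestone): v = 280×0.0046/0.09 = 14.31 m/d, t = 207/14.31 = 14.46 d
Unit 2 (fractured basalt): v = 9.37×0.0046/0.06 = 0.7184 m/d, t = 207/0.7184 = 288.2 d
t(fractured basalt) / t(fractured limestone) = 288.2/14.46 = 19.9

19.9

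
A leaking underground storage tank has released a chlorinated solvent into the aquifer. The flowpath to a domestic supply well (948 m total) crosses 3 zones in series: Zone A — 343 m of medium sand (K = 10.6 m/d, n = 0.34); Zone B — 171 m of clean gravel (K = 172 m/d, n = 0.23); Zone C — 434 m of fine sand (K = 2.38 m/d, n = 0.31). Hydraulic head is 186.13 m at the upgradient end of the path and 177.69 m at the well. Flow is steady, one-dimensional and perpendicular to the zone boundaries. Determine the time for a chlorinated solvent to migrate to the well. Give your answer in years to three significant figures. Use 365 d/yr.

20.3 years

Total head drop ΔH = 186.13 − 177.69 = 8.44 m
Steady 1-D flow in series ⇒ the Darcy flux q is identical in every zone and the zone head losses add (resistances L/K in series).
Σ(L/K) = 343/10.6 + 171/172 + 434/2.38 = 32.36 + 0.9942 + 182.4 = 215.7 d
q = ΔH / Σ(L/K) = 8.44 / 215.7 = 0.03913 m/d (same in every zone)
Zone A: v = q/n = 0.03913/0.34 = 0.1151 m/d → t_A = 343/0.1151 = 2981 d
Zone B: v = q/n = 0.03913/0.23 = 0.1701 m/d → t_B = 171/0.1701 = 1005 d
Zone C: v = q/n = 0.03913/0.31 = 0.1262 m/d → t_C = 434/0.1262 = 3439 d
Total t = 2981 + 1005 + 3439 = 7424 d
   = 7424 / 365 = 20.3 yr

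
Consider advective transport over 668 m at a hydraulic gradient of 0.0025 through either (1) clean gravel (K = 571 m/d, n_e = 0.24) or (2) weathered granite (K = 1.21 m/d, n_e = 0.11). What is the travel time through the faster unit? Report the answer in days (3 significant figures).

Unit 1 (clean gravel): v = 571×0.0025/0.24 = 5.948 m/d, t = 668/5.948 = 112.3 d
Unit 2 (weathered granite): v = 1.21×0.0025/0.11 = 0.02750 m/d, t = 668/0.02750 = 24290 d
Faster unit: t = 112 d

112 days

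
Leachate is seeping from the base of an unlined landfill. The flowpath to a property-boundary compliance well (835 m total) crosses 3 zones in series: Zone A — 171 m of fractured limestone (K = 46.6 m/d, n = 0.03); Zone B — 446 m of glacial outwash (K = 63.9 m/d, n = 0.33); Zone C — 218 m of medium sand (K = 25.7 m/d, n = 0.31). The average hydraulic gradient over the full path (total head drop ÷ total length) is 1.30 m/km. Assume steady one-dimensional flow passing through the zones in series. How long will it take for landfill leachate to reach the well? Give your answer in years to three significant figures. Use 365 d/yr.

10.6 years

For zones in series the flux q is common to all zones; the equivalent conductivity is the harmonic (thickness-weighted) mean, K_eq = L_total / Σ(L_j/K_j).
Σ(L/K) = 171/46.6 + 446/63.9 + 218/25.7 = 3.670 + 6.980 + 8.482 = 19.13 d
K_eq = L_total / Σ(L/K) = 835 / 19.13 = 43.64 m/d
q = K_eq · i = 43.64 × 0.0013 = 0.05674 m/d (same in every zone)
Zone A: v = q/n = 0.05674/0.03 = 1.891 m/d → t_A = 171/1.891 = 90.42 d
Zone B: v = q/n = 0.05674/0.33 = 0.1719 m/d → t_B = 446/0.1719 = 2594 d
Zone C: v = q/n = 0.05674/0.31 = 0.1830 m/d → t_C = 218/0.1830 = 1191 d
Total t = 90.42 + 2594 + 1191 = 3876 d
   = 3876 / 365 = 10.6 yr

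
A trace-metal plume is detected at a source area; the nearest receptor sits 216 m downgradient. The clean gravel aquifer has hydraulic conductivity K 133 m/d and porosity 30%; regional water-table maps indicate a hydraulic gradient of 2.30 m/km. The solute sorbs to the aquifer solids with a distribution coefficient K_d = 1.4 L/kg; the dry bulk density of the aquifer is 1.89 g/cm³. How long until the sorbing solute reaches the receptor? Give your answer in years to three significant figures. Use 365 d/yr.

5.70 years

q = Ki = 133 × 0.0023 = 0.3059 m/d
Seepage velocity v = q / n = 0.3059 / 0.30 = 1.020 m/d
Retardation R = 1 + ρ_b·K_d/n = 1 + 1.89×1.4/0.30 = 9.820
Contaminant velocity v_c = v/R = 1.020/9.820 = 0.1038 m/d
t = L/v_c = 216/0.1038 = 2080 d
   = 2080/365 = 5.70 yr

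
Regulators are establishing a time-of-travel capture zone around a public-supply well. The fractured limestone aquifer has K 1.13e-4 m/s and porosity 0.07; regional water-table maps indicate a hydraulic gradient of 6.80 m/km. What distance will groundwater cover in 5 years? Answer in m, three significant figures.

K = 1.13e-4 m/s × 86400 s/d = 9.763 m/d
Darcy flux q = K·i = 9.763 × 0.0068 = 0.06639 m/d
Seepage velocity v = q / n = 0.06639 / 0.07 = 0.9484 m/d
T = 5 yr × 365 = 1825 d
L = v × T = 0.9484 × 1825 = 1731 m

1730 m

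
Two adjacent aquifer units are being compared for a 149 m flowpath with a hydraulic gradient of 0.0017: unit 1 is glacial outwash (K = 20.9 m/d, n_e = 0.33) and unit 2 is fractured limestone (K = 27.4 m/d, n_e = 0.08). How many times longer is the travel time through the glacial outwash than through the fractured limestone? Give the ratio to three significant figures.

Unit 1 (glacial outwash): v = 20.9×0.0017/0.33 = 0.1077 m/d, t = 149/0.1077 = 1384 d
Unit 2 (fractured limestone): v = 27.4×0.0017/0.08 = 0.5822 m/d, t = 149/0.5822 = 255.9 d
t(glacial outwash) / t(fractured limestone) = 1384/255.9 = 5.41

5.41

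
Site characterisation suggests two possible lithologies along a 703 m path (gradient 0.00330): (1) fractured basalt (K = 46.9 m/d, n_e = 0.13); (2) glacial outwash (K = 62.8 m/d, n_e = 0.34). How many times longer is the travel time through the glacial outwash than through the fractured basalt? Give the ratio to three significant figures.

1.95

Unit 1 (fractured basalt): v = 46.9×0.0033/0.13 = 1.191 m/d, t = 703/1.191 = 590.5 d
Unit 2 (glacial outwash): v = 62.8×0.0033/0.34 = 0.6095 m/d, t = 703/0.6095 = 1153 d
t(glacial outwash) / t(fractured basalt) = 1153/590.5 = 1.95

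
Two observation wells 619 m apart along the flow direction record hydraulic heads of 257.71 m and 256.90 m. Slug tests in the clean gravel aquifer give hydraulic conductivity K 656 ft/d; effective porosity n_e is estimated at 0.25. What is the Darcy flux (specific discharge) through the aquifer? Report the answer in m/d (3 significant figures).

0.262 m/d

Hydraulic gradient i = (257.71 − 256.90) / 619 = 0.81 / 619 = 0.001309
K = 656 ft/d × 0.3048 = 199.9 m/d
Darcy flux q = K·i = 199.9 × 0.001309 = 0.2616 m/d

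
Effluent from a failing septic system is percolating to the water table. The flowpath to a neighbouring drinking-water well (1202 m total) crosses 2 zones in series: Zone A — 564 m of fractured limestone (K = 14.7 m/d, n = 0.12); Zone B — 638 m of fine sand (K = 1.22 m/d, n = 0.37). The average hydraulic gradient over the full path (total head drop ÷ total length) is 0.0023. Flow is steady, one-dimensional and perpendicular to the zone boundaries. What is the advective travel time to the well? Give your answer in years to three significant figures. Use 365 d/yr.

Continuity: the same q passes through each zone, so ΔH = q·Σ(L_j/K_j) — the zones act as resistances in series.
Σ(L/K) = 564/14.7 + 638/1.22 = 38.37 + 523.0 = 561.3 d
K_eq = L_total / Σ(L/K) = 1202 / 561.3 = 2.141 m/d
q = K_eq · i = 2.141 × 0.0023 = 0.004925 m/d (same in every zone)
Zone A: v = q/n = 0.004925/0.12 = 0.04104 m/d → t_A = 564/0.04104 = 13740 d
Zone B: v = q/n = 0.004925/0.37 = 0.01331 m/d → t_B = 638/0.01331 = 47930 d
Total t = 13740 + 47930 = 61670 d
   = 61670 / 365 = 169 yr

169 years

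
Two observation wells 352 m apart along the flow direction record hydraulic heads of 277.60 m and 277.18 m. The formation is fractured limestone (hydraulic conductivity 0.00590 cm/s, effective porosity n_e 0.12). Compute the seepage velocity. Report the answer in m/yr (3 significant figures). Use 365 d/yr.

18.5 m/yr

Hydraulic gradient i = (277.60 − 277.18) / 352 = 0.42 / 352 = 0.001193
K = 0.00590 cm/s × 864 = 5.098 m/d
q = Ki = 5.098 × 0.001193 = 0.006082 m/d
Seepage velocity v = q / n = 0.006082 / 0.12 = 0.05069 m/d
   = 0.05069 × 365 = 18.5 m/yr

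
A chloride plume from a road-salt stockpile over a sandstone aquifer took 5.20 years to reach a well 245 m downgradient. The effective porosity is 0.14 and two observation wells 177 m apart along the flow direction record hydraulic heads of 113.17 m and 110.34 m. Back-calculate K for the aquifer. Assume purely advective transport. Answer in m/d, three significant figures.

1.13 m/d

Hydraulic gradient i = (113.17 − 110.34) / 177 = 2.83 / 177 = 0.01599
t = 5.20 years = 1898 d
v = L / t = 245 / 1898 = 0.1291 m/d
K = v · n / i = 0.1291 × 0.14 / 0.01599 = 1.13 m/d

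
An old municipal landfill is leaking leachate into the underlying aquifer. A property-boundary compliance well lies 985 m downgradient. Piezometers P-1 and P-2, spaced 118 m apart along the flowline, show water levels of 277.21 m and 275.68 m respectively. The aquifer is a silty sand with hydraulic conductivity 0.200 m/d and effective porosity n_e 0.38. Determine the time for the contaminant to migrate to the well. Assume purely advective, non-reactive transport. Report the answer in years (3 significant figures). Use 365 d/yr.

Hydraulic gradient i = (277.21 − 275.68) / 118 = 1.53 / 118 = 0.01297
q = Ki = 0.200 × 0.01297 = 0.002593 m/d
Seepage velocity v = q / n = 0.002593 / 0.38 = 0.006824 m/d
t = L / v = 985 / 0.006824 = 144300 d
   = 144300 / 365 = 395 yr

395 years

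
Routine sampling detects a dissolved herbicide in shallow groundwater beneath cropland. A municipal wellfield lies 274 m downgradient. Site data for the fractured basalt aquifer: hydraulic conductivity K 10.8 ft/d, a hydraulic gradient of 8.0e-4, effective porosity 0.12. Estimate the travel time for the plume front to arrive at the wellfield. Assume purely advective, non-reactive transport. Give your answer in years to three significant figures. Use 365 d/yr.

34.2 years

K = 10.8 ft/d × 0.3048 = 3.292 m/d
Darcy flux q = K·i = 3.292 × 8.0e-4 = 0.002633 m/d
v = Ki/n = 3.292·8.0e-4/0.12 = 0.02195 m/d
t = L / v = 274 / 0.02195 = 12490 d
   = 12490 / 365 = 34.2 yr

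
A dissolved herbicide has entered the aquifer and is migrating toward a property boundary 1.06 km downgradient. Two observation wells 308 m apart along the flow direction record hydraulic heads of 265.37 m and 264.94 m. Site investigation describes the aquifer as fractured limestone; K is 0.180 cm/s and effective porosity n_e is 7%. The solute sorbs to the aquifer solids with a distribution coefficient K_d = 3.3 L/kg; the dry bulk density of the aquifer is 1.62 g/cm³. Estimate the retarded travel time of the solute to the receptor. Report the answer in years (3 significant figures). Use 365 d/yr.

Hydraulic gradient i = (265.37 − 264.94) / 308 = 0.43 / 308 = 0.001396
K = 0.180 cm/s × 864 = 155.5 m/d
q = Ki = 155.5 × 0.001396 = 0.2171 m/d
Seepage velocity v = q / n = 0.2171 / 0.07 = 3.102 m/d
Retardation R = 1 + ρ_b·K_d/n = 1 + 1.62×3.3/0.07 = 77.37
Contaminant velocity v_c = v/R = 3.102/77.37 = 0.04009 m/d
L = 1.06 km = 1060 m
t = L/v_c = 1060/0.04009 = 26440 d
   = 26440/365 = 72.4 yr

72.4 years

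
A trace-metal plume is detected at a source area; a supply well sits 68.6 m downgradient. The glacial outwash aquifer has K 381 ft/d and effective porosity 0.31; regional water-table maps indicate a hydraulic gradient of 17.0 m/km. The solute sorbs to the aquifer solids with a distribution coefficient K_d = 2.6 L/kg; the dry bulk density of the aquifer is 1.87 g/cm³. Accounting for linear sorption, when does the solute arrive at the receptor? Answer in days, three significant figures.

180 days

K = 381 ft/d × 0.3048 = 116.1 m/d
Darcy flux q = K·i = 116.1 × 0.017 = 1.974 m/d
Average linear velocity = 1.974 / 0.31 = 6.368 m/d
Retardation R = 1 + ρ_b·K_d/n = 1 + 1.87×2.6/0.31 = 16.68
Contaminant velocity v_c = v/R = 6.368/16.68 = 0.3817 m/d
t = L/v_c = 68.6/0.3817 = 179.7 d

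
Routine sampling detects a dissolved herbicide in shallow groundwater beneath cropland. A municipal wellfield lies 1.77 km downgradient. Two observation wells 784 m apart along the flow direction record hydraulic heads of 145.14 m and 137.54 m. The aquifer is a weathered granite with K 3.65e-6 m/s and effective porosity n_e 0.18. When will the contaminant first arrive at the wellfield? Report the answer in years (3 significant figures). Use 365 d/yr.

Hydraulic gradient i = (145.14 − 137.54) / 784 = 7.60 / 784 = 0.009694
K = 3.65e-6 m/s × 86400 s/d = 0.3154 m/d
Specific discharge q = 0.3154 × 0.009694 = 0.003057 m/d
v = Ki/n = 0.3154·0.009694/0.18 = 0.01698 m/d
L = 1.77 km = 1770 m
t = L / v = 1770 / 0.01698 = 104200 d
   = 104200 / 365 = 286 yr

286 years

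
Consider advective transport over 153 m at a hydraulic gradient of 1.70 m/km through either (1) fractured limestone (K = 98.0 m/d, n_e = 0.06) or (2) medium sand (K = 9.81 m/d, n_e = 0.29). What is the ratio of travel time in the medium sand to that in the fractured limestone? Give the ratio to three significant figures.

48.3

Unit 1 (fractured limestone): v = 98.0×0.0017/0.06 = 2.777 m/d, t = 153/2.777 = 55.10 d
Unit 2 (medium sand): v = 9.81×0.0017/0.29 = 0.05751 m/d, t = 153/0.05751 = 2661 d
t(medium sand) / t(fractured limestone) = 2661/55.10 = 48.3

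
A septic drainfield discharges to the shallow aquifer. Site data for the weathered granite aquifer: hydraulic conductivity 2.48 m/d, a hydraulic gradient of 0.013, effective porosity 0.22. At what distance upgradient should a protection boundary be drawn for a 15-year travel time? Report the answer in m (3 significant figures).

q = Ki = 2.48 × 0.013 = 0.03224 m/d
v = Ki/n = 2.48·0.013/0.22 = 0.1465 m/d
T = 15 yr × 365 = 5475 d
L = v × T = 0.1465 × 5475 = 802.3 m

802 m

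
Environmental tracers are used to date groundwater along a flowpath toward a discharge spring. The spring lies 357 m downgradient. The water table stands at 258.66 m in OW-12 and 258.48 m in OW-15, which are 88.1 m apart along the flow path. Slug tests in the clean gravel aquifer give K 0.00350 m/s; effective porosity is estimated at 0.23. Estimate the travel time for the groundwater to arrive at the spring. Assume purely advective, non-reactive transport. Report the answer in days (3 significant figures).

Hydraulic gradient i = (258.66 − 258.48) / 88.1 = 0.18 / 88.1 = 0.002043
K = 0.00350 m/s × 86400 s/d = 302.4 m/d
Specific discharge q = 302.4 × 0.002043 = 0.6178 m/d
Seepage velocity v = q / n = 0.6178 / 0.23 = 2.686 m/d
t = L / v = 357 / 2.686 = 132.9 d

133 days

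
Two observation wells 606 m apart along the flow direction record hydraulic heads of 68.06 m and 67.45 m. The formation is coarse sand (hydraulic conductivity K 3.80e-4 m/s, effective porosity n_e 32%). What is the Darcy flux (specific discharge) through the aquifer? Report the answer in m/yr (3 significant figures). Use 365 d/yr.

Hydraulic gradient i = (68.06 − 67.45) / 606 = 0.61 / 606 = 0.001007
K = 3.80e-4 m/s × 86400 s/d = 32.83 m/d
Specific discharge q = 32.83 × 0.001007 = 0.03305 m/d
   = 0.03305 × 365 = 12.1 m/yr

12.1 m/yr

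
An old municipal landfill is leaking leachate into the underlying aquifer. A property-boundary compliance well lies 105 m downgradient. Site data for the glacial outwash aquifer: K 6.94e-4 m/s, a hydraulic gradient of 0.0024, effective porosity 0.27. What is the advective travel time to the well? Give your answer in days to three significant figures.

K = 6.94e-4 m/s × 86400 s/d = 59.96 m/d
Specific discharge q = 59.96 × 0.0024 = 0.1439 m/d
v = Ki/n = 59.96·0.0024/0.27 = 0.5330 m/d
t = L / v = 105 / 0.5330 = 197.0 d

197 days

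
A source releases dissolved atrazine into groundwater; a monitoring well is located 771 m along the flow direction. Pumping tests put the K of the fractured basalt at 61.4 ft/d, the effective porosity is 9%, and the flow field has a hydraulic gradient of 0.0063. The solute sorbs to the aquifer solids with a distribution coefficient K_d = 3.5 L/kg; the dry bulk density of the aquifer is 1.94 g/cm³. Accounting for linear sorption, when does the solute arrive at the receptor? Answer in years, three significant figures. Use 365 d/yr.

123 years

K = 61.4 ft/d × 0.3048 = 18.71 m/d
Darcy flux q = K·i = 18.71 × 0.0063 = 0.1179 m/d
v_s = q/n_e = 0.1179/0.09 = 1.310 m/d
Retardation R = 1 + ρ_b·K_d/n = 1 + 1.94×3.5/0.09 = 76.44
Contaminant velocity v_c = v/R = 1.310/76.44 = 0.01714 m/d
t = L/v_c = 771/0.01714 = 44990 d
   = 44990/365 = 123 yr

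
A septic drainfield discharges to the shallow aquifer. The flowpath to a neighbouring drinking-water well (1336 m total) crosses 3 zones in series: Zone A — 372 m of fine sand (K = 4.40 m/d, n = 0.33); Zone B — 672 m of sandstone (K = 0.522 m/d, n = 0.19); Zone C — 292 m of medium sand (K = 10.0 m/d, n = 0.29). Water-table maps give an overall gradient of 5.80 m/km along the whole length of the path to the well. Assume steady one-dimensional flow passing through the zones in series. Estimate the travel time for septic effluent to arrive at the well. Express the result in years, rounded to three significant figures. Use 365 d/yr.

For zones in series the flux q is common to all zones; the equivalent conductivity is the harmonic (thickness-weighted) mean, K_eq = L_total / Σ(L_j/K_j).
Σ(L/K) = 372/4.40 + 672/0.522 + 292/10.0 = 84.55 + 1287 + 29.20 = 1401 d
K_eq = L_total / Σ(L/K) = 1336 / 1401 = 0.9535 m/d
q = K_eq · i = 0.9535 × 0.0058 = 0.005531 m/d (same in every zone)
Zone A: v = q/n = 0.005531/0.33 = 0.01676 m/d → t_A = 372/0.01676 = 22200 d
Zone B: v = q/n = 0.005531/0.19 = 0.02911 m/d → t_B = 672/0.02911 = 23090 d
Zone C: v = q/n = 0.005531/0.29 = 0.01907 m/d → t_C = 292/0.01907 = 15310 d
Total t = 22200 + 23090 + 15310 = 60590 d
   = 60590 / 365 = 166 yr

166 years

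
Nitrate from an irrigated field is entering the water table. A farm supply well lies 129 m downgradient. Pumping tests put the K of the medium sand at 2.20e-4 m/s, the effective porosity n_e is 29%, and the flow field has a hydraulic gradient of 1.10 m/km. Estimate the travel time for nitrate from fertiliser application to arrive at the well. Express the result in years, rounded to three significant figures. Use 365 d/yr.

4.90 years

K = 2.20e-4 m/s × 86400 s/d = 19.01 m/d
q = Ki = 19.01 × 0.0011 = 0.02091 m/d
v_s = q/n_e = 0.02091/0.29 = 0.07210 m/d
t = L / v = 129 / 0.07210 = 1789 d
   = 1789 / 365 = 4.90 yr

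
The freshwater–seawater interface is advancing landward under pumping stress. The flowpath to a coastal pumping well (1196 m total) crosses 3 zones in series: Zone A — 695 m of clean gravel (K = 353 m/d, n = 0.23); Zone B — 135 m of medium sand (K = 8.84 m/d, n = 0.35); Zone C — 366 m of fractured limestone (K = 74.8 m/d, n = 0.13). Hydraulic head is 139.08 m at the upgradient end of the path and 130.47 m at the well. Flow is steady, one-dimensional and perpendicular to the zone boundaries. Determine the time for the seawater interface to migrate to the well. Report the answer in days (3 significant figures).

Total head drop ΔH = 139.08 − 130.47 = 8.61 m
Continuity: the same q passes through each zone, so ΔH = q·Σ(L_j/K_j) — the zones act as resistances in series.
Σ(L/K) = 695/353 + 135/8.84 + 366/74.8 = 1.969 + 15.27 + 4.893 = 22.13 d
q = ΔH / Σ(L/K) = 8.61 / 22.13 = 0.3890 m/d (same in every zone)
Zone A: v = q/n = 0.3890/0.23 = 1.691 m/d → t_A = 695/1.691 = 410.9 d
Zone B: v = q/n = 0.3890/0.35 = 1.111 m/d → t_B = 135/1.111 = 121.5 d
Zone C: v = q/n = 0.3890/0.13 = 2.992 m/d → t_C = 366/2.992 = 122.3 d
Total t = 410.9 + 121.5 + 122.3 = 654.7 d

655 days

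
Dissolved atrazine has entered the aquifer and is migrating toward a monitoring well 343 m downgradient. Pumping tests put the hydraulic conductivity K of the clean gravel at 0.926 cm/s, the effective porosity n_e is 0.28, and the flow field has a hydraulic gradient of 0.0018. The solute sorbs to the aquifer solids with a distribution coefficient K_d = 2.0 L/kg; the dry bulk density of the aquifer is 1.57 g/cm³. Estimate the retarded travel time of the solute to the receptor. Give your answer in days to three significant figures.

815 days

K = 0.926 cm/s × 864 = 800.1 m/d
q = Ki = 800.1 × 0.0018 = 1.440 m/d
v_s = q/n_e = 1.440/0.28 = 5.143 m/d
Retardation R = 1 + ρ_b·K_d/n = 1 + 1.57×2.0/0.28 = 12.21
Contaminant velocity v_c = v/R = 5.143/12.21 = 0.4211 m/d
t = L/v_c = 343/0.4211 = 814.6 d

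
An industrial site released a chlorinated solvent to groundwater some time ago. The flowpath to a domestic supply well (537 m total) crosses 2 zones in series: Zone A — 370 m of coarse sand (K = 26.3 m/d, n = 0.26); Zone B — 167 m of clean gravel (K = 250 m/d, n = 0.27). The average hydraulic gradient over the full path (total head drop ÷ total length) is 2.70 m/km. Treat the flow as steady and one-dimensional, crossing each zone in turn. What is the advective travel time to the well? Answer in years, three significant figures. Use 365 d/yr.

3.93 years

For zones in series the flux q is common to all zones; the equivalent conductivity is the harmonic (thickness-weighted) mean, K_eq = L_total / Σ(L_j/K_j).
Σ(L/K) = 370/26.3 + 167/250 = 14.07 + 0.6680 = 14.74 d
K_eq = L_total / Σ(L/K) = 537 / 14.74 = 36.44 m/d
q = K_eq · i = 36.44 × 0.0027 = 0.09839 m/d (same in every zone)
Zone A: v = q/n = 0.09839/0.26 = 0.3784 m/d → t_A = 370/0.3784 = 977.8 d
Zone B: v = q/n = 0.09839/0.27 = 0.3644 m/d → t_B = 167/0.3644 = 458.3 d
Total t = 977.8 + 458.3 = 1436 d
   = 1436 / 365 = 3.93 yr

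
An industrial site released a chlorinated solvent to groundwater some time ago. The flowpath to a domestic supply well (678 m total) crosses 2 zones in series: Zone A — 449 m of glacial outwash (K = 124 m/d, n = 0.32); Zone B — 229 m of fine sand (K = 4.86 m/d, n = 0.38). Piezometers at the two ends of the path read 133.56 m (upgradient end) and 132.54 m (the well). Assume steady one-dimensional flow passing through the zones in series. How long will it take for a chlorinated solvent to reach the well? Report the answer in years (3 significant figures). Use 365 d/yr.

Total head drop ΔH = 133.56 − 132.54 = 1.02 m
Steady 1-D flow in series ⇒ the Darcy flux q is identical in every zone and the zone head losses add (resistances L/K in series).
Σ(L/K) = 449/124 + 229/4.86 = 3.621 + 47.12 = 50.74 d
q = ΔH / Σ(L/K) = 1.02 / 50.74 = 0.02010 m/d (same in every zone)
Zone A: v = q/n = 0.02010/0.32 = 0.06282 m/d → t_A = 449/0.06282 = 7147 d
Zone B: v = q/n = 0.02010/0.38 = 0.05290 m/d → t_B = 229/0.05290 = 4329 d
Total t = 7147 + 4329 = 11480 d
   = 11480 / 365 = 31.4 yr

31.4 years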